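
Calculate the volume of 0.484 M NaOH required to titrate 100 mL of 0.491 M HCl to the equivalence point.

At equivalence: moles acid = moles base. moles HCl = 0.491 × 100/1000 = 0.0491 mol. V_base = moles / 0.484 × 1000 = 101.4 mL.

V_{base} = 101.4 mL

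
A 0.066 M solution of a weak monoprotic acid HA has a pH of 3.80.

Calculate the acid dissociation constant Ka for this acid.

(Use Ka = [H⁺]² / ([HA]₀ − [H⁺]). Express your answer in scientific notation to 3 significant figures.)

[H⁺] = 10^(−pH) = 10^(−3.80) = 1.585e-04 M. For HA ⇌ H⁺ + A⁻, Ka = [H⁺][A⁻]/[HA] = [H⁺]² / ([HA]₀ − [H⁺]) = (1.585e-04)² / (0.066 − 1.585e-04) = 3.82e-07.

K_a = 3.82e-07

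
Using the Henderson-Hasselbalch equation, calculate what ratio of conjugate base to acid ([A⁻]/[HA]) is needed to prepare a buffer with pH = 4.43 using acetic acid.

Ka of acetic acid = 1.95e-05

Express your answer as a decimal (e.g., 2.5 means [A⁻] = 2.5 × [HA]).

pKa = -log(1.95e-05) = 4.7100. pH = pKa + log([A⁻]/[HA]), so log([A⁻]/[HA]) = pH − pKa = 4.43 − 4.7100 = -0.2800. [A⁻]/[HA] = 10^(-0.2800) = 0.525

[A⁻]/[HA] = 0.525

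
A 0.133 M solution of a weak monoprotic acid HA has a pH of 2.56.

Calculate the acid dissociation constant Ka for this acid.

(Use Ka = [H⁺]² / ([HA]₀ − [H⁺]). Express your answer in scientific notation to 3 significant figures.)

[H⁺] = 10^(−pH) = 10^(−2.56) = 2.754e-03 M. For HA ⇌ H⁺ + A⁻, Ka = [H⁺][A⁻]/[HA] = [H⁺]² / ([HA]₀ − [H⁺]) = (2.754e-03)² / (0.133 − 2.754e-03) = 5.82e-05.

K_a = 5.82e-05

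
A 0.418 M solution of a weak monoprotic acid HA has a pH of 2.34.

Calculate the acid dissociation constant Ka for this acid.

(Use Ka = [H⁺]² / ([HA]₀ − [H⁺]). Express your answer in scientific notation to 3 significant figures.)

[H⁺] = 10^(−pH) = 10^(−2.34) = 4.571e-03 M. For HA ⇌ H⁺ + A⁻, Ka = [H⁺][A⁻]/[HA] = [H⁺]² / ([HA]₀ − [H⁺]) = (4.571e-03)² / (0.418 − 4.571e-03) = 5.05e-05.

K_a = 5.05e-05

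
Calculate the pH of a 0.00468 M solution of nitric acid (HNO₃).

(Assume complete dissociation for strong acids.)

[H⁺] = 0.00468 M for strong acid. pH = -log[H⁺] = -log(0.00468)

pH = 2.33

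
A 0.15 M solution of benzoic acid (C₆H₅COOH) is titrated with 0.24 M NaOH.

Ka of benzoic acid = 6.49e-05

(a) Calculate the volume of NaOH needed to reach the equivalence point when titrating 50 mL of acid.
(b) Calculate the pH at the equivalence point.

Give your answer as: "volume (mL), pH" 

moles acid = 0.15 × 50/1000 = 0.0075 mol; V_base = moles/0.24 × 1000 = 31.2 mL. At equivalence only the conjugate base is present: [A⁻] = 0.0075/0.081 = 9.2308e-02 M. Kb = Kw/Ka = 1.54e-10; [OH⁻] = √(Kb × [A⁻]) = 3.7713e-06; pOH = 5.42; pH = 14 - pOH = 8.58.

V = 31.2 mL, pH = 8.58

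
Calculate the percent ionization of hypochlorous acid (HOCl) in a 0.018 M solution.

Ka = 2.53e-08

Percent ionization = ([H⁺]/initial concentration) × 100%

Using Ka equilibrium: x² + Ka×x - Ka×C = 0. Solving: [H⁺] = 2.1327e-05. Percent = (2.1327e-05/0.018) × 100

Percent ionization = 0.118%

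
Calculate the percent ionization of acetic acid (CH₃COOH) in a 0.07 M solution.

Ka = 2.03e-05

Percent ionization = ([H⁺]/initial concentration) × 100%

Using Ka equilibrium: x² + Ka×x - Ka×C = 0. Solving: [H⁺] = 1.1820e-03. Percent = (1.1820e-03/0.07) × 100

Percent ionization = 1.69%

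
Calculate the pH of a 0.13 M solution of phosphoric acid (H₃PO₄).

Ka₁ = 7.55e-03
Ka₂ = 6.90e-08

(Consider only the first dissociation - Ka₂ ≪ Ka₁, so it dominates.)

First dissociation dominates. From Ka₁ = [H⁺][HA⁻]/[H₂A], x² + Ka₁·x − Ka₁·C = 0 with C = 0.13 M and Ka₁ = 7.55e-03. Solving: [H⁺] = (−Ka₁ + √(Ka₁² + 4·Ka₁·C)) / 2 = 2.7781e-02 M. pH = -log(2.7781e-02) = 1.56.

pH = 1.56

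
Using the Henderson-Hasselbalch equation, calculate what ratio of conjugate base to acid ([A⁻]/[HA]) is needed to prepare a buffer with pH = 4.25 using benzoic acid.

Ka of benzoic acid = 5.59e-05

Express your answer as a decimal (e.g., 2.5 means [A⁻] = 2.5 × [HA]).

pKa = -log(5.59e-05) = 4.2526. pH = pKa + log([A⁻]/[HA]), so log([A⁻]/[HA]) = pH − pKa = 4.25 − 4.2526 = -0.0026. [A⁻]/[HA] = 10^(-0.0026) = 0.994

[A⁻]/[HA] = 0.994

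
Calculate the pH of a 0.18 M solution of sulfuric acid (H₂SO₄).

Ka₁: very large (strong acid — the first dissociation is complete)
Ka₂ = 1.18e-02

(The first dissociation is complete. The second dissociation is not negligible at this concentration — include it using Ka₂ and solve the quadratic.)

First dissociation is complete: [H⁺]₀ = [HSO₄⁻]₀ = C = 0.18 M. Second dissociation HSO₄⁻ ⇌ H⁺ + SO₄²⁻: let x = [SO₄²⁻]. Ka₂ = (C + x)·x / (C − x) = 1.18e-02 → x² + (C + Ka₂)·x − Ka₂·C = 0 → x² + 0.19180·x − 2.124e-03 = 0. x = (−0.19180 + √(0.19180² + 4 × 2.124e-03)) / 2 = 1.0499e-02 M. [H⁺] = C + x = 0.18 + 1.0499e-02 = 1.9050e-01 M. pH = -log(1.9050e-01) = 0.72.

pH = 0.72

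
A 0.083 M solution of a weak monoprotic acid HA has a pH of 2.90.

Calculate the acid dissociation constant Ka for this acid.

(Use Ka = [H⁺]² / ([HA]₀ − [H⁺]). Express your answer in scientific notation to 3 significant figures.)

[H⁺] = 10^(−pH) = 10^(−2.90) = 1.259e-03 M. For HA ⇌ H⁺ + A⁻, Ka = [H⁺][A⁻]/[HA] = [H⁺]² / ([HA]₀ − [H⁺]) = (1.259e-03)² / (0.083 − 1.259e-03) = 1.94e-05.

K_a = 1.94e-05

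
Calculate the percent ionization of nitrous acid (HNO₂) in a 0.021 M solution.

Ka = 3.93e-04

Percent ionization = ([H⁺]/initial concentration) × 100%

Using Ka equilibrium: x² + Ka×x - Ka×C = 0. Solving: [H⁺] = 2.6830e-03. Percent = (2.6830e-03/0.021) × 100

Percent ionization = 12.8%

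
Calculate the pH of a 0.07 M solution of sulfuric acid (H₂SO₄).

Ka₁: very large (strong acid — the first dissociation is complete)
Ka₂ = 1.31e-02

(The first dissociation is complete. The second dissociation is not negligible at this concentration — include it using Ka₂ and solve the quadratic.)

First dissociation is complete: [H⁺]₀ = [HSO₄⁻]₀ = C = 0.07 M. Second dissociation HSO₄⁻ ⇌ H⁺ + SO₄²⁻: let x = [SO₄²⁻]. Ka₂ = (C + x)·x / (C − x) = 1.31e-02 → x² + (C + Ka₂)·x − Ka₂·C = 0 → x² + 0.08310·x − 9.170e-04 = 0. x = (−0.08310 + √(0.08310² + 4 × 9.170e-04)) / 2 = 9.8640e-03 M. [H⁺] = C + x = 0.07 + 9.8640e-03 = 7.9864e-02 M. pH = -log(7.9864e-02) = 1.10.

pH = 1.10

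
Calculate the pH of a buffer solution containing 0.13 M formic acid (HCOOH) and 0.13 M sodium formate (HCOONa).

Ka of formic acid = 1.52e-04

pKa = -log(1.52e-04) = 3.82. pH = pKa + log([A⁻]/[HA]) = 3.82 + log(0.13/0.13)

pH = 3.82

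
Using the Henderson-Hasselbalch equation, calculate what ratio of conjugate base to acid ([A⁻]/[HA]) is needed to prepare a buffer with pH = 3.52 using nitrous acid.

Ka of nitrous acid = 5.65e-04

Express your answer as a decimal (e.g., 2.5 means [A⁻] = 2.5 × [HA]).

pKa = -log(5.65e-04) = 3.2480. pH = pKa + log([A⁻]/[HA]), so log([A⁻]/[HA]) = pH − pKa = 3.52 − 3.2480 = 0.2720. [A⁻]/[HA] = 10^(0.2720) = 1.87

[A⁻]/[HA] = 1.87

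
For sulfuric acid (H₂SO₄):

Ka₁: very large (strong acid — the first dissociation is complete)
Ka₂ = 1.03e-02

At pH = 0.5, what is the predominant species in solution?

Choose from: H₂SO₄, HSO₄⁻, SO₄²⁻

The first dissociation is complete, so H₂SO₄ itself is never the predominant species in water; pKa₂ = -log(1.03e-02) = 1.99. For a polyprotic acid the predominant species crosses at each pKa: below pKa_n the protonated form dominates, above it the deprotonated form does. At pH = 0.5, the predominant species is HSO₄⁻.

HSO₄⁻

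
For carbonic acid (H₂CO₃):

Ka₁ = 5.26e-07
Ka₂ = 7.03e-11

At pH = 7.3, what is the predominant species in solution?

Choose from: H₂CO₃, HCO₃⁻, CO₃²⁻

pKa₁ = 6.28, pKa₂ = 10.15. For a polyprotic acid the predominant species crosses at each pKa: below pKa_n the protonated form dominates, above it the deprotonated form does. At pH = 7.3, the predominant species is HCO₃⁻.

HCO₃⁻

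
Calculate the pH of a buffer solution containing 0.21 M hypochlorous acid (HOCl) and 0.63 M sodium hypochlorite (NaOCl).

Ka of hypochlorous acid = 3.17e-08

pKa = -log(3.17e-08) = 7.50. pH = pKa + log([A⁻]/[HA]) = 7.50 + log(0.63/0.21)

pH = 7.98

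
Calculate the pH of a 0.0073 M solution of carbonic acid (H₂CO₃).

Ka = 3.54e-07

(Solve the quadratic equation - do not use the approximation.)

x² + Ka×x - Ka×C = 0. Using quadratic formula: [H⁺] = 5.0658e-05

pH = 4.30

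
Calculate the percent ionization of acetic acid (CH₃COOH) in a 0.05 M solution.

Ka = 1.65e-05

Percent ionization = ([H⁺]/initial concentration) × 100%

Using Ka equilibrium: x² + Ka×x - Ka×C = 0. Solving: [H⁺] = 9.0008e-04. Percent = (9.0008e-04/0.05) × 100

Percent ionization = 1.8%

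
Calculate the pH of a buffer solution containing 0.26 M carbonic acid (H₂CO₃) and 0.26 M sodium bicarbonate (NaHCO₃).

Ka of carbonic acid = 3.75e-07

pKa = -log(3.75e-07) = 6.43. pH = pKa + log([A⁻]/[HA]) = 6.43 + log(0.26/0.26)

pH = 6.43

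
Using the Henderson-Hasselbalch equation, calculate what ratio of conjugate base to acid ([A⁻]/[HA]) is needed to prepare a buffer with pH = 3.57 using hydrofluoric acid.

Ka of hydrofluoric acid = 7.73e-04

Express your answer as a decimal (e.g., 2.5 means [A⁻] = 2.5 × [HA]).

pKa = -log(7.73e-04) = 3.1118. pH = pKa + log([A⁻]/[HA]), so log([A⁻]/[HA]) = pH − pKa = 3.57 − 3.1118 = 0.4582. [A⁻]/[HA] = 10^(0.4582) = 2.87

[A⁻]/[HA] = 2.87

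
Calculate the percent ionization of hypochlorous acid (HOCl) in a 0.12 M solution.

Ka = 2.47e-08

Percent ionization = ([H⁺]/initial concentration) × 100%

Using Ka equilibrium: x² + Ka×x - Ka×C = 0. Solving: [H⁺] = 5.4430e-05. Percent = (5.4430e-05/0.12) × 100

Percent ionization = 0.0454%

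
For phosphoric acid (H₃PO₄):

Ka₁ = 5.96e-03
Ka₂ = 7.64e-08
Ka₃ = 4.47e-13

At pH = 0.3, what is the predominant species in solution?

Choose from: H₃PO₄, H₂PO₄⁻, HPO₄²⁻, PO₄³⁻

pKa₁ = 2.22, pKa₂ = 7.12, pKa₃ = 12.35. For a polyprotic acid the predominant species crosses at each pKa: below pKa_n the protonated form dominates, above it the deprotonated form does. At pH = 0.3, the predominant species is H₃PO₄.

H₃PO₄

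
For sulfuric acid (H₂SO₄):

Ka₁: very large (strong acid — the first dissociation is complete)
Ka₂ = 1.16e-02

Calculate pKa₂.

pKa₂ = -log(Ka₂) = -log(1.16e-02) = 1.94.

pK_{a2} = 1.94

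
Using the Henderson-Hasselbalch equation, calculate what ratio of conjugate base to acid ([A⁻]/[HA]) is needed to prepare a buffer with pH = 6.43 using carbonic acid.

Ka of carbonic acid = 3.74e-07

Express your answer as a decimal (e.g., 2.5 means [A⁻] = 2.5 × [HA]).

pKa = -log(3.74e-07) = 6.4271. pH = pKa + log([A⁻]/[HA]), so log([A⁻]/[HA]) = pH − pKa = 6.43 − 6.4271 = 0.0029. [A⁻]/[HA] = 10^(0.0029) = 1.01

[A⁻]/[HA] = 1.01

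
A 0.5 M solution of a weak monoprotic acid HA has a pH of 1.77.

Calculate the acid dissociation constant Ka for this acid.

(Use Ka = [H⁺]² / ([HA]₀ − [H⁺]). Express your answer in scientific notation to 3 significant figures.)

[H⁺] = 10^(−pH) = 10^(−1.77) = 1.698e-02 M. For HA ⇌ H⁺ + A⁻, Ka = [H⁺][A⁻]/[HA] = [H⁺]² / ([HA]₀ − [H⁺]) = (1.698e-02)² / (0.5 − 1.698e-02) = 5.97e-04.

K_a = 5.97e-04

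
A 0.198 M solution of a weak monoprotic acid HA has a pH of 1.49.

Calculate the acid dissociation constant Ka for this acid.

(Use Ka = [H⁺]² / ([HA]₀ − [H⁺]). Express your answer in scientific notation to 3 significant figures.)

[H⁺] = 10^(−pH) = 10^(−1.49) = 3.236e-02 M. For HA ⇌ H⁺ + A⁻, Ka = [H⁺][A⁻]/[HA] = [H⁺]² / ([HA]₀ − [H⁺]) = (3.236e-02)² / (0.198 − 3.236e-02) = 6.32e-03.

K_a = 6.32e-03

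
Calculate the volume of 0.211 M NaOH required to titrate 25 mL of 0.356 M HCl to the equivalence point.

At equivalence: moles acid = moles base. moles HCl = 0.356 × 25/1000 = 0.0089 mol. V_base = moles / 0.211 × 1000 = 42.2 mL.

V_{base} = 42.2 mL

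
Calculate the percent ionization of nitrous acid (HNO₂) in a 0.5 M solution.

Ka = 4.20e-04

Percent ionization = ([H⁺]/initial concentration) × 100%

Using Ka equilibrium: x² + Ka×x - Ka×C = 0. Solving: [H⁺] = 1.4283e-02. Percent = (1.4283e-02/0.5) × 100

Percent ionization = 2.86%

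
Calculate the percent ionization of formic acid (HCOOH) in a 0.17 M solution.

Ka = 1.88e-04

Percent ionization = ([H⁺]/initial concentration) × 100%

Using Ka equilibrium: x² + Ka×x - Ka×C = 0. Solving: [H⁺] = 5.5601e-03. Percent = (5.5601e-03/0.17) × 100

Percent ionization = 3.27%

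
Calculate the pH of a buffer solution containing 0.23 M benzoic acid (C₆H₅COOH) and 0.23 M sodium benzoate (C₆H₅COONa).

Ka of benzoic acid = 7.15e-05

pKa = -log(7.15e-05) = 4.15. pH = pKa + log([A⁻]/[HA]) = 4.15 + log(0.23/0.23)

pH = 4.15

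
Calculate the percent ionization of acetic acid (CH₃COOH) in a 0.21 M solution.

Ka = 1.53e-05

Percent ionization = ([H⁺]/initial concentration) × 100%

Using Ka equilibrium: x² + Ka×x - Ka×C = 0. Solving: [H⁺] = 1.7849e-03. Percent = (1.7849e-03/0.21) × 100

Percent ionization = 0.85%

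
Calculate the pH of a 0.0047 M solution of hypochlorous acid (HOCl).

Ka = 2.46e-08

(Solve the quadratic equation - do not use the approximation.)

x² + Ka×x - Ka×C = 0. Using quadratic formula: [H⁺] = 1.0740e-05

pH = 4.97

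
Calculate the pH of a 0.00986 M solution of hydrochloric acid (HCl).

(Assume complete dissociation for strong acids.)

[H⁺] = 0.00986 M for strong acid. pH = -log[H⁺] = -log(0.00986)

pH = 2.01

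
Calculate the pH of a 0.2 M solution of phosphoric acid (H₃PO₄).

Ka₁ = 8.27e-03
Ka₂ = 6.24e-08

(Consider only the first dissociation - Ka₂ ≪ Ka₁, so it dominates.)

First dissociation dominates. From Ka₁ = [H⁺][HA⁻]/[H₂A], x² + Ka₁·x − Ka₁·C = 0 with C = 0.2 M and Ka₁ = 8.27e-03. Solving: [H⁺] = (−Ka₁ + √(Ka₁² + 4·Ka₁·C)) / 2 = 3.6744e-02 M. pH = -log(3.6744e-02) = 1.43.

pH = 1.43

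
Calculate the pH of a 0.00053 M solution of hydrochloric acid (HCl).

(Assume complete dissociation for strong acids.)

[H⁺] = 0.00053 M for strong acid. pH = -log[H⁺] = -log(0.00053)

pH = 3.28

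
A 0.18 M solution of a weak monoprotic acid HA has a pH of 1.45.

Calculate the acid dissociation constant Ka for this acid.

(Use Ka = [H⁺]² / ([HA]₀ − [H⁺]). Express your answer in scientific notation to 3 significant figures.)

[H⁺] = 10^(−pH) = 10^(−1.45) = 3.548e-02 M. For HA ⇌ H⁺ + A⁻, Ka = [H⁺][A⁻]/[HA] = [H⁺]² / ([HA]₀ − [H⁺]) = (3.548e-02)² / (0.18 − 3.548e-02) = 8.71e-03.

K_a = 8.71e-03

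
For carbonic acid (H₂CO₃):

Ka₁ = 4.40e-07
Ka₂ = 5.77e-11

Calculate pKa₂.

pKa₂ = -log(Ka₂) = -log(5.77e-11) = 10.24.

pK_{a2} = 10.24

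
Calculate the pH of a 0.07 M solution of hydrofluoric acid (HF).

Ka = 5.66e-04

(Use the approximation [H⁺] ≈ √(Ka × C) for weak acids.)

[H⁺] = √(Ka × C) = √(5.66e-04 × 0.07) = 6.2944e-03. pH = -log(6.2944e-03)

pH = 2.20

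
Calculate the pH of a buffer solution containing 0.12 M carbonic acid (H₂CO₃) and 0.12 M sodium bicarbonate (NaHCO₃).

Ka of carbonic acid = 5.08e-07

pKa = -log(5.08e-07) = 6.29. pH = pKa + log([A⁻]/[HA]) = 6.29 + log(0.12/0.12)

pH = 6.29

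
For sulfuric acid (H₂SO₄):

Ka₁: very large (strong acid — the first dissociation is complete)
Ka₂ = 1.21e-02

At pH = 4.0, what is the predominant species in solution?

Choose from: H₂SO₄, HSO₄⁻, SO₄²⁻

The first dissociation is complete, so H₂SO₄ itself is never the predominant species in water; pKa₂ = -log(1.21e-02) = 1.92. For a polyprotic acid the predominant species crosses at each pKa: below pKa_n the protonated form dominates, above it the deprotonated form does. At pH = 4.0, the predominant species is SO₄²⁻.

SO₄²⁻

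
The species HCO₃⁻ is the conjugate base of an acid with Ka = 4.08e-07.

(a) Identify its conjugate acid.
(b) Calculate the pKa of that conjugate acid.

(a) The conjugate acid is formed by adding one H⁺ to HCO₃⁻, giving H₂CO₃. (b) pKa = -log(Ka) = -log(4.08e-07) = 6.39.

Conjugate acid: H₂CO₃; pK_a = 6.39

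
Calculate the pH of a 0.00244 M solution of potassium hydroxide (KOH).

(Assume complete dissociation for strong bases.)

[OH⁻] = 0.00244 M for strong base. pOH = -log[OH⁻] = 2.61, pH = 14 - pOH

pH = 11.39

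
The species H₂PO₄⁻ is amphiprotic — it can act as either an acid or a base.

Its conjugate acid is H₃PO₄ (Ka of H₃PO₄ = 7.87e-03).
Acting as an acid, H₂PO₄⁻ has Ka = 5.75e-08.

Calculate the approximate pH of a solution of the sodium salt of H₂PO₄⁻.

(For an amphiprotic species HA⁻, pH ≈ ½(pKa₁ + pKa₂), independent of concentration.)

pKa₁ = -log(7.87e-03) = 2.10; pKa₂ = -log(5.75e-08) = 7.24. For an amphiprotic species, pH ≈ ½(pKa₁ + pKa₂) = ½(2.10 + 7.24) = 4.67.

pH = 4.67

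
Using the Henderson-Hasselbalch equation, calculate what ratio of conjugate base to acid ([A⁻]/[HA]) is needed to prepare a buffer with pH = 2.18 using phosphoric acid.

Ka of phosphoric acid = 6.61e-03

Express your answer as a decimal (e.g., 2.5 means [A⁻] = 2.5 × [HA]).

pKa = -log(6.61e-03) = 2.1798. pH = pKa + log([A⁻]/[HA]), so log([A⁻]/[HA]) = pH − pKa = 2.18 − 2.1798 = 0.0002. [A⁻]/[HA] = 10^(0.0002) = 1.00

[A⁻]/[HA] = 1.00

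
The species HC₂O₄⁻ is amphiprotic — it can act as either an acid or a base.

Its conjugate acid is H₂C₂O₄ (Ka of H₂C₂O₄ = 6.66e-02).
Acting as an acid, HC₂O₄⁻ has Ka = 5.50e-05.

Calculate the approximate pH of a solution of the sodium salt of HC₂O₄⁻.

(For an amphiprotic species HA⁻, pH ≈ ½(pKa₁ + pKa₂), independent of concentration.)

pKa₁ = -log(6.66e-02) = 1.18; pKa₂ = -log(5.50e-05) = 4.26. For an amphiprotic species, pH ≈ ½(pKa₁ + pKa₂) = ½(1.18 + 4.26) = 2.72.

pH = 2.72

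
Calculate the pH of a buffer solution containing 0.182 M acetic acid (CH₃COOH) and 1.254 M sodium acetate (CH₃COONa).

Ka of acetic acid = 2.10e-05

pKa = -log(2.10e-05) = 4.68. pH = pKa + log([A⁻]/[HA]) = 4.68 + log(1.254/0.182)

pH = 5.52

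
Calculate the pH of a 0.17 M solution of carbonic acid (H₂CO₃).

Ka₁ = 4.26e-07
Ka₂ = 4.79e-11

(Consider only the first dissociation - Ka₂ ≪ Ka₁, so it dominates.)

First dissociation dominates. From Ka₁ = [H⁺][HA⁻]/[H₂A], x² + Ka₁·x − Ka₁·C = 0 with C = 0.17 M and Ka₁ = 4.26e-07. Solving: [H⁺] = (−Ka₁ + √(Ka₁² + 4·Ka₁·C)) / 2 = 2.6890e-04 M. pH = -log(2.6890e-04) = 3.57.

pH = 3.57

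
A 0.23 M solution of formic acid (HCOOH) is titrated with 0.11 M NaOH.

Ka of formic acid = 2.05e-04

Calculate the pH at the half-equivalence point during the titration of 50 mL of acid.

At half-equivalence [HA] = [A⁻], so Henderson-Hasselbalch gives pH = pKa = -log(2.05e-04) = 3.69.

pH = pKa = 3.69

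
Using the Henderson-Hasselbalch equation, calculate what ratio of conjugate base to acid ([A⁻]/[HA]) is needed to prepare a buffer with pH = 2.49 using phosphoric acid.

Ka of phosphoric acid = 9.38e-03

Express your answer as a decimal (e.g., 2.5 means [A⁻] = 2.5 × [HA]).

pKa = -log(9.38e-03) = 2.0278. pH = pKa + log([A⁻]/[HA]), so log([A⁻]/[HA]) = pH − pKa = 2.49 − 2.0278 = 0.4622. [A⁻]/[HA] = 10^(0.4622) = 2.90

[A⁻]/[HA] = 2.90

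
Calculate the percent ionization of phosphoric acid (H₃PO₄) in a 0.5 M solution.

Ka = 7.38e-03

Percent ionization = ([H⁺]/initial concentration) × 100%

Using Ka equilibrium: x² + Ka×x - Ka×C = 0. Solving: [H⁺] = 5.7167e-02. Percent = (5.7167e-02/0.5) × 100

Percent ionization = 11.4%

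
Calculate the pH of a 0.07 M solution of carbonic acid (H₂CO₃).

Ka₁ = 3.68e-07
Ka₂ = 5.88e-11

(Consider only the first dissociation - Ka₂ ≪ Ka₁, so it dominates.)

First dissociation dominates. From Ka₁ = [H⁺][HA⁻]/[H₂A], x² + Ka₁·x − Ka₁·C = 0 with C = 0.07 M and Ka₁ = 3.68e-07. Solving: [H⁺] = (−Ka₁ + √(Ka₁² + 4·Ka₁·C)) / 2 = 1.6032e-04 M. pH = -log(1.6032e-04) = 3.80.

pH = 3.80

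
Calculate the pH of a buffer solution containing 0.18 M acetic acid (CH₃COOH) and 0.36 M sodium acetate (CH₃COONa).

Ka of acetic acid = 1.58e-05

pKa = -log(1.58e-05) = 4.80. pH = pKa + log([A⁻]/[HA]) = 4.80 + log(0.36/0.18)

pH = 5.10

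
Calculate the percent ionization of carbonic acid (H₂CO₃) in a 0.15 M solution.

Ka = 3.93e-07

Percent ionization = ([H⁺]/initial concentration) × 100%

Using Ka equilibrium: x² + Ka×x - Ka×C = 0. Solving: [H⁺] = 2.4260e-04. Percent = (2.4260e-04/0.15) × 100

Percent ionization = 0.162%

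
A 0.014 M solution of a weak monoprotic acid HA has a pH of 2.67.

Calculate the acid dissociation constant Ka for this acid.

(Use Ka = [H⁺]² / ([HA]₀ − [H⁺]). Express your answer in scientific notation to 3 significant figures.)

[H⁺] = 10^(−pH) = 10^(−2.67) = 2.138e-03 M. For HA ⇌ H⁺ + A⁻, Ka = [H⁺][A⁻]/[HA] = [H⁺]² / ([HA]₀ − [H⁺]) = (2.138e-03)² / (0.014 − 2.138e-03) = 3.85e-04.

K_a = 3.85e-04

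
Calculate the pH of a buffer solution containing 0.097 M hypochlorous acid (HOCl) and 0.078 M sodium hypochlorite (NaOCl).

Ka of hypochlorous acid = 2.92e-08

pKa = -log(2.92e-08) = 7.53. pH = pKa + log([A⁻]/[HA]) = 7.53 + log(0.078/0.097)

pH = 7.44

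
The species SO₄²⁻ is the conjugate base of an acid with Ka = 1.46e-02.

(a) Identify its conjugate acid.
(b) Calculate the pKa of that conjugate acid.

(a) The conjugate acid is formed by adding one H⁺ to SO₄²⁻, giving HSO₄⁻. (b) pKa = -log(Ka) = -log(1.46e-02) = 1.84.

Conjugate acid: HSO₄⁻; pK_a = 1.84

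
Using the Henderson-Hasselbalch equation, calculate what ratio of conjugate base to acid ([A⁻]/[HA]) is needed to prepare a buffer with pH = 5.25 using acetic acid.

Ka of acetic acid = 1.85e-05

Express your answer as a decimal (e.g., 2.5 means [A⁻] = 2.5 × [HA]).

pKa = -log(1.85e-05) = 4.7328. pH = pKa + log([A⁻]/[HA]), so log([A⁻]/[HA]) = pH − pKa = 5.25 − 4.7328 = 0.5172. [A⁻]/[HA] = 10^(0.5172) = 3.29

[A⁻]/[HA] = 3.29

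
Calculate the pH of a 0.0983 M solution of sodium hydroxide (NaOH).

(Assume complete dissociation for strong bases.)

[OH⁻] = 0.0983 M for strong base. pOH = -log[OH⁻] = 1.01, pH = 14 - pOH

pH = 12.99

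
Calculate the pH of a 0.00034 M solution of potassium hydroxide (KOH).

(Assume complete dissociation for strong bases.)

[OH⁻] = 0.00034 M for strong base. pOH = -log[OH⁻] = 3.47, pH = 14 - pOH

pH = 10.53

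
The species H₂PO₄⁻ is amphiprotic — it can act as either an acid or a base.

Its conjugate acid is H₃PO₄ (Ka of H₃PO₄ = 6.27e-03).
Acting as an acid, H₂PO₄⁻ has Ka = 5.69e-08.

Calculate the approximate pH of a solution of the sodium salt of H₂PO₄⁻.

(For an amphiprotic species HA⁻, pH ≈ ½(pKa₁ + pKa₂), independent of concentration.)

pKa₁ = -log(6.27e-03) = 2.20; pKa₂ = -log(5.69e-08) = 7.24. For an amphiprotic species, pH ≈ ½(pKa₁ + pKa₂) = ½(2.20 + 7.24) = 4.72.

pH = 4.72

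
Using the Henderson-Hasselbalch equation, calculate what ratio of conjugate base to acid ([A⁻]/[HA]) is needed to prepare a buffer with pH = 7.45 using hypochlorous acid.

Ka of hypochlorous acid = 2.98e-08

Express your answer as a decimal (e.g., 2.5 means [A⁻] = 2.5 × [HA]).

pKa = -log(2.98e-08) = 7.5258. pH = pKa + log([A⁻]/[HA]), so log([A⁻]/[HA]) = pH − pKa = 7.45 − 7.5258 = -0.0758. [A⁻]/[HA] = 10^(-0.0758) = 0.840

[A⁻]/[HA] = 0.840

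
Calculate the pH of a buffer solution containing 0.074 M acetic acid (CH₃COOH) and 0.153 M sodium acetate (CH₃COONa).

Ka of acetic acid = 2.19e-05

pKa = -log(2.19e-05) = 4.66. pH = pKa + log([A⁻]/[HA]) = 4.66 + log(0.153/0.074)

pH = 4.98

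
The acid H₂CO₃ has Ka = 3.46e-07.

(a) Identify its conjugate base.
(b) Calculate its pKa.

(a) The conjugate base is formed by removing one H⁺ from H₂CO₃, giving HCO₃⁻. (b) pKa = -log(Ka) = -log(3.46e-07) = 6.46.

Conjugate base: HCO₃⁻; pK_a = 6.46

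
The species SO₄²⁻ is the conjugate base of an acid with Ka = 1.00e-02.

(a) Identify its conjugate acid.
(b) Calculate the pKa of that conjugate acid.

(a) The conjugate acid is formed by adding one H⁺ to SO₄²⁻, giving HSO₄⁻. (b) pKa = -log(Ka) = -log(1.00e-02) = 2.00.

Conjugate acid: HSO₄⁻; pK_a = 2.00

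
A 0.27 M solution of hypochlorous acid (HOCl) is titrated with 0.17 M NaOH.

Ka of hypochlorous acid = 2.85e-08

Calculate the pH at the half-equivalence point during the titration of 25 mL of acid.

At half-equivalence [HA] = [A⁻], so Henderson-Hasselbalch gives pH = pKa = -log(2.85e-08) = 7.55.

pH = pKa = 7.55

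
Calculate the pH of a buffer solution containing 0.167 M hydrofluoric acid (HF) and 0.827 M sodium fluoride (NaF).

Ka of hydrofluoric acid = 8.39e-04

pKa = -log(8.39e-04) = 3.08. pH = pKa + log([A⁻]/[HA]) = 3.08 + log(0.827/0.167)

pH = 3.77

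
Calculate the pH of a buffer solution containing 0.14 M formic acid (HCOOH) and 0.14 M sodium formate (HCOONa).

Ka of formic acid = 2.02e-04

pKa = -log(2.02e-04) = 3.69. pH = pKa + log([A⁻]/[HA]) = 3.69 + log(0.14/0.14)

pH = 3.69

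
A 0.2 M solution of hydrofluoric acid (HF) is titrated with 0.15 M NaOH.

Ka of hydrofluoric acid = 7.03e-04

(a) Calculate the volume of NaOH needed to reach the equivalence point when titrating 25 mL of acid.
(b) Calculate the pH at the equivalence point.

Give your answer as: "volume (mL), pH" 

moles acid = 0.2 × 25/1000 = 0.005 mol; V_base = moles/0.15 × 1000 = 33.3 mL. At equivalence only the conjugate base is present: [A⁻] = 0.005/0.058 = 8.5714e-02 M. Kb = Kw/Ka = 1.42e-11; [OH⁻] = √(Kb × [A⁻]) = 1.1042e-06; pOH = 5.96; pH = 14 - pOH = 8.04.

V = 33.3 mL, pH = 8.04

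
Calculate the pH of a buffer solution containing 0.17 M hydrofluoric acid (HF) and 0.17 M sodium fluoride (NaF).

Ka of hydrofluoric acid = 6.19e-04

pKa = -log(6.19e-04) = 3.21. pH = pKa + log([A⁻]/[HA]) = 3.21 + log(0.17/0.17)

pH = 3.21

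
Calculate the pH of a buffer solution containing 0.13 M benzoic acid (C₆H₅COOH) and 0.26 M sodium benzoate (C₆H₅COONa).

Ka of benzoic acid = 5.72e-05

pKa = -log(5.72e-05) = 4.24. pH = pKa + log([A⁻]/[HA]) = 4.24 + log(0.26/0.13)

pH = 4.54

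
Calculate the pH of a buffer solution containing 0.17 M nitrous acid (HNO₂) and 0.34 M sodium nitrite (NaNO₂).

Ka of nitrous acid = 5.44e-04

pKa = -log(5.44e-04) = 3.26. pH = pKa + log([A⁻]/[HA]) = 3.26 + log(0.34/0.17)

pH = 3.57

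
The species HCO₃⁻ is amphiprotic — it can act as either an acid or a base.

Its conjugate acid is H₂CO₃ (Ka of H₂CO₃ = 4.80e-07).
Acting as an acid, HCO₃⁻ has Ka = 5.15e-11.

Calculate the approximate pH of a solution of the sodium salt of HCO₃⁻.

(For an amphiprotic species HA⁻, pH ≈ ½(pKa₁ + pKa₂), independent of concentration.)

pKa₁ = -log(4.80e-07) = 6.32; pKa₂ = -log(5.15e-11) = 10.29. For an amphiprotic species, pH ≈ ½(pKa₁ + pKa₂) = ½(6.32 + 10.29) = 8.30.

pH = 8.30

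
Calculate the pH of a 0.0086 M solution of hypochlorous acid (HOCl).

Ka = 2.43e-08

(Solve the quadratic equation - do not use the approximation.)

x² + Ka×x - Ka×C = 0. Using quadratic formula: [H⁺] = 1.4444e-05

pH = 4.84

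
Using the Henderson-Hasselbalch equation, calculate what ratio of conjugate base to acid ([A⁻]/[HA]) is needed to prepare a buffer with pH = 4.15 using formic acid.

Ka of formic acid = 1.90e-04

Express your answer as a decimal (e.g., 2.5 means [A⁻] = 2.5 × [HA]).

pKa = -log(1.90e-04) = 3.7212. pH = pKa + log([A⁻]/[HA]), so log([A⁻]/[HA]) = pH − pKa = 4.15 − 3.7212 = 0.4288. [A⁻]/[HA] = 10^(0.4288) = 2.68

[A⁻]/[HA] = 2.68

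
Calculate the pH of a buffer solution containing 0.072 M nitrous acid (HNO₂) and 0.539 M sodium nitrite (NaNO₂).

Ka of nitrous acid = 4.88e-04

pKa = -log(4.88e-04) = 3.31. pH = pKa + log([A⁻]/[HA]) = 3.31 + log(0.539/0.072)

pH = 4.19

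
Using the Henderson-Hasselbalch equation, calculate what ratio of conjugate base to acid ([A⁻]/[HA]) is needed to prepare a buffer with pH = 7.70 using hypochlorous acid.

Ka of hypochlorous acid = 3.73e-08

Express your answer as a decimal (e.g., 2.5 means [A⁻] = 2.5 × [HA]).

pKa = -log(3.73e-08) = 7.4283. pH = pKa + log([A⁻]/[HA]), so log([A⁻]/[HA]) = pH − pKa = 7.70 − 7.4283 = 0.2717. [A⁻]/[HA] = 10^(0.2717) = 1.87

[A⁻]/[HA] = 1.87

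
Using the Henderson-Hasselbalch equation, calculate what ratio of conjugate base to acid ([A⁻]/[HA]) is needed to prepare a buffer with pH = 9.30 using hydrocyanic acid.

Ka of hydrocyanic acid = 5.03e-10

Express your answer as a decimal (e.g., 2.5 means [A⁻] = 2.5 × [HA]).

pKa = -log(5.03e-10) = 9.2984. pH = pKa + log([A⁻]/[HA]), so log([A⁻]/[HA]) = pH − pKa = 9.30 − 9.2984 = 0.0016. [A⁻]/[HA] = 10^(0.0016) = 1.00

[A⁻]/[HA] = 1.00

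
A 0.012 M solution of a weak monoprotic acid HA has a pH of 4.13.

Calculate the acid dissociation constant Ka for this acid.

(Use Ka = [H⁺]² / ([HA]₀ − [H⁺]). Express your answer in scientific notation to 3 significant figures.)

[H⁺] = 10^(−pH) = 10^(−4.13) = 7.413e-05 M. For HA ⇌ H⁺ + A⁻, Ka = [H⁺][A⁻]/[HA] = [H⁺]² / ([HA]₀ − [H⁺]) = (7.413e-05)² / (0.012 − 7.413e-05) = 4.61e-07.

K_a = 4.61e-07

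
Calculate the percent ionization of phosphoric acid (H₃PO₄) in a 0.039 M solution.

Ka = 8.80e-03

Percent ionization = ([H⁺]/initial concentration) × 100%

Using Ka equilibrium: x² + Ka×x - Ka×C = 0. Solving: [H⁺] = 1.4641e-02. Percent = (1.4641e-02/0.039) × 100

Percent ionization = 37.5%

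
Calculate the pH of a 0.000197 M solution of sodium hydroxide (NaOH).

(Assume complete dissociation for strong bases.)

[OH⁻] = 0.000197 M for strong base. pOH = -log[OH⁻] = 3.71, pH = 14 - pOH

pH = 10.29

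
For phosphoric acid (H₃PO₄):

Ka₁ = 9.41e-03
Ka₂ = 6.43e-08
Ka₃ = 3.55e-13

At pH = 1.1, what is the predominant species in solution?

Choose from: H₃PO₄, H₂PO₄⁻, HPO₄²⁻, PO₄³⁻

pKa₁ = 2.03, pKa₂ = 7.19, pKa₃ = 12.45. For a polyprotic acid the predominant species crosses at each pKa: below pKa_n the protonated form dominates, above it the deprotonated form does. At pH = 1.1, the predominant species is H₃PO₄.

H₃PO₄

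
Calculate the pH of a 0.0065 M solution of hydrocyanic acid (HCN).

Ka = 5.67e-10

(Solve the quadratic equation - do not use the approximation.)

x² + Ka×x - Ka×C = 0. Using quadratic formula: [H⁺] = 1.9195e-06

pH = 5.72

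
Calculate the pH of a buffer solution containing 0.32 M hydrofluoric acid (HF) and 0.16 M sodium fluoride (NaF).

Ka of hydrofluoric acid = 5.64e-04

pKa = -log(5.64e-04) = 3.25. pH = pKa + log([A⁻]/[HA]) = 3.25 + log(0.16/0.32)

pH = 2.95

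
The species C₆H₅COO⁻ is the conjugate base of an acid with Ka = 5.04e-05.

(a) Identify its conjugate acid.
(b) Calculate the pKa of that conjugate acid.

(a) The conjugate acid is formed by adding one H⁺ to C₆H₅COO⁻, giving C₆H₅COOH. (b) pKa = -log(Ka) = -log(5.04e-05) = 4.30.

Conjugate acid: C₆H₅COOH; pK_a = 4.30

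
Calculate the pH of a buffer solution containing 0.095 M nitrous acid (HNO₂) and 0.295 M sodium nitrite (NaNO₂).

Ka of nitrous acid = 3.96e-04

pKa = -log(3.96e-04) = 3.40. pH = pKa + log([A⁻]/[HA]) = 3.40 + log(0.295/0.095)

pH = 3.89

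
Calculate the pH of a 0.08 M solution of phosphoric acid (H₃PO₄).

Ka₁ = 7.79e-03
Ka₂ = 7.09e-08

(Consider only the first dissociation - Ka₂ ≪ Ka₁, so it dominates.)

First dissociation dominates. From Ka₁ = [H⁺][HA⁻]/[H₂A], x² + Ka₁·x − Ka₁·C = 0 with C = 0.08 M and Ka₁ = 7.79e-03. Solving: [H⁺] = (−Ka₁ + √(Ka₁² + 4·Ka₁·C)) / 2 = 2.1371e-02 M. pH = -log(2.1371e-02) = 1.67.

pH = 1.67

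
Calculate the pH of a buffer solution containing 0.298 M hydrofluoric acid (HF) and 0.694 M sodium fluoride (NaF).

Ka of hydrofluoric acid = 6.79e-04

pKa = -log(6.79e-04) = 3.17. pH = pKa + log([A⁻]/[HA]) = 3.17 + log(0.694/0.298)

pH = 3.54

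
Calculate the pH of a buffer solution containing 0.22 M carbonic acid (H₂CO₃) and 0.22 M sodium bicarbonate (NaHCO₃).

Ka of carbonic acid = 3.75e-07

pKa = -log(3.75e-07) = 6.43. pH = pKa + log([A⁻]/[HA]) = 6.43 + log(0.22/0.22)

pH = 6.43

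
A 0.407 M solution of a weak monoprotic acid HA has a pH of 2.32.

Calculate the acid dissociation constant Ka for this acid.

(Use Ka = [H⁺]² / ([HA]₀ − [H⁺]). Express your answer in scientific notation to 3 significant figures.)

[H⁺] = 10^(−pH) = 10^(−2.32) = 4.786e-03 M. For HA ⇌ H⁺ + A⁻, Ka = [H⁺][A⁻]/[HA] = [H⁺]² / ([HA]₀ − [H⁺]) = (4.786e-03)² / (0.407 − 4.786e-03) = 5.70e-05.

K_a = 5.70e-05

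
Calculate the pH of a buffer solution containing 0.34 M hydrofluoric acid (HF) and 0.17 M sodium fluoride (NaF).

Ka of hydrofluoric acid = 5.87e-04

pKa = -log(5.87e-04) = 3.23. pH = pKa + log([A⁻]/[HA]) = 3.23 + log(0.17/0.34)

pH = 2.93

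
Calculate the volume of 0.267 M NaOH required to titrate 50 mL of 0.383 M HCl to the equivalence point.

At equivalence: moles acid = moles base. moles HCl = 0.383 × 50/1000 = 0.01915 mol. V_base = moles / 0.267 × 1000 = 71.7 mL.

V_{base} = 71.7 mL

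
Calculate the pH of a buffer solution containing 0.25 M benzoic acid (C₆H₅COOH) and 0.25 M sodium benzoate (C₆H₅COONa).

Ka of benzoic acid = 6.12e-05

pKa = -log(6.12e-05) = 4.21. pH = pKa + log([A⁻]/[HA]) = 4.21 + log(0.25/0.25)

pH = 4.21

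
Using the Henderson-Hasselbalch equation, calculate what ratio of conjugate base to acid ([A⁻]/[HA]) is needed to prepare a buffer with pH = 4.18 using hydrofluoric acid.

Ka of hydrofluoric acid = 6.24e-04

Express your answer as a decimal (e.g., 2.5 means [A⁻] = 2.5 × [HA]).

pKa = -log(6.24e-04) = 3.2048. pH = pKa + log([A⁻]/[HA]), so log([A⁻]/[HA]) = pH − pKa = 4.18 − 3.2048 = 0.9752. [A⁻]/[HA] = 10^(0.9752) = 9.44

[A⁻]/[HA] = 9.44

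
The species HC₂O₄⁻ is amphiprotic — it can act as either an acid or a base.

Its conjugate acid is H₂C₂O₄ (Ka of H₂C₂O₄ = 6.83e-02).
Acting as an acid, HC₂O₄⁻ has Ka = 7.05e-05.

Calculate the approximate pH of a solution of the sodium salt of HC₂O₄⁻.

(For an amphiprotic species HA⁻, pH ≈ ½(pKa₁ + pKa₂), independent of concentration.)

pKa₁ = -log(6.83e-02) = 1.17; pKa₂ = -log(7.05e-05) = 4.15. For an amphiprotic species, pH ≈ ½(pKa₁ + pKa₂) = ½(1.17 + 4.15) = 2.66.

pH = 2.66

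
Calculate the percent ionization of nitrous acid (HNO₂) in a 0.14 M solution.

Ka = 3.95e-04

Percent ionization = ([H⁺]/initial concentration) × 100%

Using Ka equilibrium: x² + Ka×x - Ka×C = 0. Solving: [H⁺] = 7.2415e-03. Percent = (7.2415e-03/0.14) × 100

Percent ionization = 5.17%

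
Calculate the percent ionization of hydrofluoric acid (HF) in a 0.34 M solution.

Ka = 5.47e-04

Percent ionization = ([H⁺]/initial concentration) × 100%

Using Ka equilibrium: x² + Ka×x - Ka×C = 0. Solving: [H⁺] = 1.3367e-02. Percent = (1.3367e-02/0.34) × 100

Percent ionization = 3.93%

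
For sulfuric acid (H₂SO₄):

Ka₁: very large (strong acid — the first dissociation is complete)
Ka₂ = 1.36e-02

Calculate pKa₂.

pKa₂ = -log(Ka₂) = -log(1.36e-02) = 1.87.

pK_{a2} = 1.87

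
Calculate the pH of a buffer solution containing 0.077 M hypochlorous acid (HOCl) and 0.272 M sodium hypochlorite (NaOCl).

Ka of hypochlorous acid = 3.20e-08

pKa = -log(3.20e-08) = 7.49. pH = pKa + log([A⁻]/[HA]) = 7.49 + log(0.272/0.077)

pH = 8.04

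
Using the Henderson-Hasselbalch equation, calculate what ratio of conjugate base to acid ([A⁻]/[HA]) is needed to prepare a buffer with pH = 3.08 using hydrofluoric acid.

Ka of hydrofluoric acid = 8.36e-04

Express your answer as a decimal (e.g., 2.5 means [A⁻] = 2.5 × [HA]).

pKa = -log(8.36e-04) = 3.0778. pH = pKa + log([A⁻]/[HA]), so log([A⁻]/[HA]) = pH − pKa = 3.08 − 3.0778 = 0.0022. [A⁻]/[HA] = 10^(0.0022) = 1.01

[A⁻]/[HA] = 1.01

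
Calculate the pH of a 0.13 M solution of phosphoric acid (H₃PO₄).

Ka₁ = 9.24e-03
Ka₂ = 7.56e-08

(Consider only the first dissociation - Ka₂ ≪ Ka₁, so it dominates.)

First dissociation dominates. From Ka₁ = [H⁺][HA⁻]/[H₂A], x² + Ka₁·x − Ka₁·C = 0 with C = 0.13 M and Ka₁ = 9.24e-03. Solving: [H⁺] = (−Ka₁ + √(Ka₁² + 4·Ka₁·C)) / 2 = 3.0345e-02 M. pH = -log(3.0345e-02) = 1.52.

pH = 1.52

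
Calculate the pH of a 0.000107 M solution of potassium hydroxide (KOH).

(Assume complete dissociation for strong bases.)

[OH⁻] = 0.000107 M for strong base. pOH = -log[OH⁻] = 3.97, pH = 14 - pOH

pH = 10.03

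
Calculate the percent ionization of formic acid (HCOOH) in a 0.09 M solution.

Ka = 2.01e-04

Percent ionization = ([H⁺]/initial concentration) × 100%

Using Ka equilibrium: x² + Ka×x - Ka×C = 0. Solving: [H⁺] = 4.1539e-03. Percent = (4.1539e-03/0.09) × 100

Percent ionization = 4.62%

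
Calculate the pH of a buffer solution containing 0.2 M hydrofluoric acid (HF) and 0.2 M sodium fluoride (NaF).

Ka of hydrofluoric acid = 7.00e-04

pKa = -log(7.00e-04) = 3.15. pH = pKa + log([A⁻]/[HA]) = 3.15 + log(0.2/0.2)

pH = 3.15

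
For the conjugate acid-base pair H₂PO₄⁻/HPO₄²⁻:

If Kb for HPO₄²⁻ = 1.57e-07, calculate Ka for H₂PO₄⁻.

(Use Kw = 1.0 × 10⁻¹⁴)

For a conjugate pair Ka × Kb = Kw, so Ka = Kw/Kb = 1.0 × 10⁻¹⁴ / 1.57e-07 = 6.37e-08.

K_a = 6.37e-08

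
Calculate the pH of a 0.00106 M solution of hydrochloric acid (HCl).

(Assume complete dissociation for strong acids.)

[H⁺] = 0.00106 M for strong acid. pH = -log[H⁺] = -log(0.00106)

pH = 2.97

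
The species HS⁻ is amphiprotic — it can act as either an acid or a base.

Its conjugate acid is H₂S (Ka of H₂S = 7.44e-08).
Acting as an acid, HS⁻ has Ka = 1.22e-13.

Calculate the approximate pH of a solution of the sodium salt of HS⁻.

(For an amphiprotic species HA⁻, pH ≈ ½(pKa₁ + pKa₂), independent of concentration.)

pKa₁ = -log(7.44e-08) = 7.13; pKa₂ = -log(1.22e-13) = 12.91. For an amphiprotic species, pH ≈ ½(pKa₁ + pKa₂) = ½(7.13 + 12.91) = 10.02.

pH = 10.02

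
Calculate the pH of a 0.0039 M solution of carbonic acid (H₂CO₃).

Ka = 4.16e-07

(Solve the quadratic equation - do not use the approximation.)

x² + Ka×x - Ka×C = 0. Using quadratic formula: [H⁺] = 4.0072e-05

pH = 4.40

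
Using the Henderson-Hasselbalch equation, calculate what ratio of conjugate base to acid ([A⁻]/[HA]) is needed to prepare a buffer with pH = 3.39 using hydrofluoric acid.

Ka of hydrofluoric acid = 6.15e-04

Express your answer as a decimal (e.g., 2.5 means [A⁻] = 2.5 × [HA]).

pKa = -log(6.15e-04) = 3.2111. pH = pKa + log([A⁻]/[HA]), so log([A⁻]/[HA]) = pH − pKa = 3.39 − 3.2111 = 0.1789. [A⁻]/[HA] = 10^(0.1789) = 1.51

[A⁻]/[HA] = 1.51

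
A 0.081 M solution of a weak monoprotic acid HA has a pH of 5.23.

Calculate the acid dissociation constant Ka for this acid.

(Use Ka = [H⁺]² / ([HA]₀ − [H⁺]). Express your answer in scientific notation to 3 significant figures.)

[H⁺] = 10^(−pH) = 10^(−5.23) = 5.888e-06 M. For HA ⇌ H⁺ + A⁻, Ka = [H⁺][A⁻]/[HA] = [H⁺]² / ([HA]₀ − [H⁺]) = (5.888e-06)² / (0.081 − 5.888e-06) = 4.28e-10.

K_a = 4.28e-10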